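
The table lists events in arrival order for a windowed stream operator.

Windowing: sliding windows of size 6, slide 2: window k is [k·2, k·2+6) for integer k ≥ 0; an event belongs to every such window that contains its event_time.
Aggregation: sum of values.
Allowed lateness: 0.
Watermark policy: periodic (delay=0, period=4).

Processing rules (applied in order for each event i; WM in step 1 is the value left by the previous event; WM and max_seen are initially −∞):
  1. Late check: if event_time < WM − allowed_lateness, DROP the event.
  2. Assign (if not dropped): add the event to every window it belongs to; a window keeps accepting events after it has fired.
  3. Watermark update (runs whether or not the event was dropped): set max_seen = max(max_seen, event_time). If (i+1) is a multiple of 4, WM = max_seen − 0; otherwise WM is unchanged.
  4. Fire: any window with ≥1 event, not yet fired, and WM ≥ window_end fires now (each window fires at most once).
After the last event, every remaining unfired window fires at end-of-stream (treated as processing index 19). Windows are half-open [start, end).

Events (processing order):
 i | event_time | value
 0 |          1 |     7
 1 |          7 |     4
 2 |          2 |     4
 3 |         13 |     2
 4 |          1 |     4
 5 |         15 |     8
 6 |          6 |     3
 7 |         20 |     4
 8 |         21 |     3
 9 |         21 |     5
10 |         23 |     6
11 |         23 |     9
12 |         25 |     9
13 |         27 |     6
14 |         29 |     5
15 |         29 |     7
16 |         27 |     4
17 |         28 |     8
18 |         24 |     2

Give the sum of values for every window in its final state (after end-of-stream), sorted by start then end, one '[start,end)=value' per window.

i=0 t=1 v=7: → [0,6); WM=−∞
i=1 t=7 v=4: → [6,12),[4,10),[2,8); WM=−∞
i=2 t=2 v=4: → [2,8),[0,6); WM=−∞
i=3 t=13 v=2: → [12,18),[10,16),[8,14); WM=13; [0,6) fires=11 [2,8) fires=8 [4,10) fires=4 [6,12) fires=4
i=4 t=1 v=4: DROP (t<13-0); WM=13
i=5 t=15 v=8: → [14,20),[12,18),[10,16); WM=13
i=6 t=6 v=3: DROP (t<13-0); WM=13
i=7 t=20 v=4: → [20,26),[18,24),[16,22); WM=20; [8,14) fires=2 [10,16) fires=10 [12,18) fires=10 [14,20) fires=8
i=8 t=21 v=3: → [20,26),[18,24),[16,22); WM=20
i=9 t=21 v=5: → [20,26),[18,24),[16,22); WM=20
i=10 t=23 v=6: → [22,28),[20,26),[18,24); WM=20
i=11 t=23 v=9: → [22,28),[20,26),[18,24); WM=23; [16,22) fires=12
i=12 t=25 v=9: → [24,30),[22,28),[20,26); WM=23
i=13 t=27 v=6: → [26,32),[24,30),[22,28); WM=23
i=14 t=29 v=5: → [28,34),[26,32),[24,30); WM=23
i=15 t=29 v=7: → [28,34),[26,32),[24,30); WM=29; [18,24) fires=27 [20,26) fires=36 [22,28) fires=30
i=16 t=27 v=4: DROP (t<29-0); WM=29
i=17 t=28 v=8: DROP (t<29-0); WM=29
i=18 t=24 v=2: DROP (t<29-0); WM=29

[0,6)=11 [2,8)=8 [4,10)=4 [6,12)=4 [8,14)=2 [10,16)=10 [12,18)=10 [14,20)=8 [16,22)=12 [18,24)=27 [20,26)=36 [22,28)=30 [24,30)=27 [26,32)=18 [28,34)=12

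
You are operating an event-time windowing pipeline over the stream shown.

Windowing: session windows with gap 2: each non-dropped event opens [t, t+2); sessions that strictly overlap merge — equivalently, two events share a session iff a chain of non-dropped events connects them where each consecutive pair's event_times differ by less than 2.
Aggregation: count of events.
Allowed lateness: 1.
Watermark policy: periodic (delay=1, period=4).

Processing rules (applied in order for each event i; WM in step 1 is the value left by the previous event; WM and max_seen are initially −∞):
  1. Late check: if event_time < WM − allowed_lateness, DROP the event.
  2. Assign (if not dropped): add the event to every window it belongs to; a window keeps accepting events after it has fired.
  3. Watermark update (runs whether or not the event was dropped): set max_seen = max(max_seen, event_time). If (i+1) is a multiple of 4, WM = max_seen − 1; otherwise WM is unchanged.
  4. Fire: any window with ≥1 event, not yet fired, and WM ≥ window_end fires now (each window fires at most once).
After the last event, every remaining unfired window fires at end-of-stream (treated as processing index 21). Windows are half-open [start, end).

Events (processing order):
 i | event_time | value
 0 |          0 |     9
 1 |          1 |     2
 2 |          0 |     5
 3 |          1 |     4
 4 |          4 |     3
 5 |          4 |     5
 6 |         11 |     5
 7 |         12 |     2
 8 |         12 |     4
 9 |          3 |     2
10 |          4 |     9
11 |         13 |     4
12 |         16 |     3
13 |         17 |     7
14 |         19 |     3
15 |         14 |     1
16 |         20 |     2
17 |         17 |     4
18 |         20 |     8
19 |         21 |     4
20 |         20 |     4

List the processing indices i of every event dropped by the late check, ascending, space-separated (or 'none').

i=0 t=0 v=9: → [0,2); WM=−∞
i=1 t=1 v=2: → [0,3); WM=−∞
i=2 t=0 v=5: → [0,3); WM=−∞
i=3 t=1 v=4: → [0,3); WM=0
i=4 t=4 v=3: → [4,6); WM=0
i=5 t=4 v=5: → [4,6); WM=0
i=6 t=11 v=5: → [11,13); WM=0
i=7 t=12 v=2: → [11,14); WM=11
i=8 t=12 v=4: → [11,14); WM=11
i=9 t=3 v=2: DROP (t<11-1); WM=11
i=10 t=4 v=9: DROP (t<11-1); WM=11
i=11 t=13 v=4: → [11,15); WM=12
i=12 t=16 v=3: → [16,18); WM=12
i=13 t=17 v=7: → [16,19); WM=12
i=14 t=19 v=3: → [19,21); WM=12
i=15 t=14 v=1: → [11,16); WM=18
i=16 t=20 v=2: → [19,22); WM=18
i=17 t=17 v=4: → [16,19); WM=18
i=18 t=20 v=8: → [19,22); WM=18
i=19 t=21 v=4: → [19,23); WM=20
i=20 t=20 v=4: → [19,23); WM=20

9 10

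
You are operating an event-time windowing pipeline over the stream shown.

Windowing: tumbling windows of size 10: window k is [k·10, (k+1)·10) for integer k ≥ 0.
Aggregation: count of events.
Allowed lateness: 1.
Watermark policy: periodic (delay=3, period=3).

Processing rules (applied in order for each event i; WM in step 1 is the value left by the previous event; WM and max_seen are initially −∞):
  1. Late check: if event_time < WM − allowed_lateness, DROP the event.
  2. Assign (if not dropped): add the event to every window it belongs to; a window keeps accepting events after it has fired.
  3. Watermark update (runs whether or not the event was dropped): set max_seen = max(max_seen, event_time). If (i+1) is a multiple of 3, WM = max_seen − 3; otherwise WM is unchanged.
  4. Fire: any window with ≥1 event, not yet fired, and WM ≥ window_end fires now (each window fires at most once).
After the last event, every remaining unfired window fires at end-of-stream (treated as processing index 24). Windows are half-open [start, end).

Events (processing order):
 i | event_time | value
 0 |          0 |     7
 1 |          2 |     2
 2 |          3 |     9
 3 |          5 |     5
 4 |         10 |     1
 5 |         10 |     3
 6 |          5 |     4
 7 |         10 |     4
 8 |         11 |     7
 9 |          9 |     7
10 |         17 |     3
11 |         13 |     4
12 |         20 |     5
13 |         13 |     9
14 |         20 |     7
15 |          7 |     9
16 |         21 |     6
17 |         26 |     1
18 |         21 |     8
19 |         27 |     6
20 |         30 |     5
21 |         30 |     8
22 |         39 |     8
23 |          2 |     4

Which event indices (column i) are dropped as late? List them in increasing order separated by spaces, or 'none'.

i=0 t=0 v=7: → [0,10); WM=−∞
i=1 t=2 v=2: → [0,10); WM=−∞
i=2 t=3 v=9: → [0,10); WM=0
i=3 t=5 v=5: → [0,10); WM=0
i=4 t=10 v=1: → [10,20); WM=0
i=5 t=10 v=3: → [10,20); WM=7
i=6 t=5 v=4: DROP (t<7-1); WM=7
i=7 t=10 v=4: → [10,20); WM=7
i=8 t=11 v=7: → [10,20); WM=8
i=9 t=9 v=7: → [0,10); WM=8
i=10 t=17 v=3: → [10,20); WM=8
i=11 t=13 v=4: → [10,20); WM=14; [0,10) fires=5
i=12 t=20 v=5: → [20,30); WM=14
i=13 t=13 v=9: → [10,20); WM=14
i=14 t=20 v=7: → [20,30); WM=17
i=15 t=7 v=9: DROP (t<17-1); WM=17
i=16 t=21 v=6: → [20,30); WM=17
i=17 t=26 v=1: → [20,30); WM=23; [10,20) fires=7
i=18 t=21 v=8: DROP (t<23-1); WM=23
i=19 t=27 v=6: → [20,30); WM=23
i=20 t=30 v=5: → [30,40); WM=27
i=21 t=30 v=8: → [30,40); WM=27
i=22 t=39 v=8: → [30,40); WM=27
i=23 t=2 v=4: DROP (t<27-1); WM=36; [20,30) fires=5

6 15 18 23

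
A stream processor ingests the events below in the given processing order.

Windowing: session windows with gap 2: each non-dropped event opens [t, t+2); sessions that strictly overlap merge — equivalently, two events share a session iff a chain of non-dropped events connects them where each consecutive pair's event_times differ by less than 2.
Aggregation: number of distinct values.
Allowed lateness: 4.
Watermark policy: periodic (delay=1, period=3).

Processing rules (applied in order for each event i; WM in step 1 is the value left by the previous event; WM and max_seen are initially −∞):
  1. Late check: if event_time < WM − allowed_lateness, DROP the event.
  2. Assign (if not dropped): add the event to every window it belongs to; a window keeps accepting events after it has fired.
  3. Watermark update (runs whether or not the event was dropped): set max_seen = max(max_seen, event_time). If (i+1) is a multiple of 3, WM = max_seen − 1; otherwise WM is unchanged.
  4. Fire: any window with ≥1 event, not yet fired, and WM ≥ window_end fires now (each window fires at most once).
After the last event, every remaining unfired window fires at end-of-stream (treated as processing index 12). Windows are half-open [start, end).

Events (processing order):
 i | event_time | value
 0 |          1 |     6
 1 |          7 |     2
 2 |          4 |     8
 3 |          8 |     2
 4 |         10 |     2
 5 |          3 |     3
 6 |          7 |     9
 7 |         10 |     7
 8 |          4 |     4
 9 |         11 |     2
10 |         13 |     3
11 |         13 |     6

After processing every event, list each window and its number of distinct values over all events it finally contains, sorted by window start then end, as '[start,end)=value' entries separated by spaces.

[1,3)=1 [3,6)=2 [7,10)=2 [10,13)=2 [13,15)=2

i=0 t=1 v=6: → [1,3); WM=−∞
i=1 t=7 v=2: → [7,9); WM=−∞
i=2 t=4 v=8: → [4,6); WM=6
i=3 t=8 v=2: → [7,10); WM=6
i=4 t=10 v=2: → [10,12); WM=6
i=5 t=3 v=3: → [3,6); WM=9
i=6 t=7 v=9: → [7,10); WM=9
i=7 t=10 v=7: → [10,12); WM=9
i=8 t=4 v=4: DROP (t<9-4); WM=9
i=9 t=11 v=2: → [10,13); WM=9
i=10 t=13 v=3: → [13,15); WM=9
i=11 t=13 v=6: → [13,15); WM=12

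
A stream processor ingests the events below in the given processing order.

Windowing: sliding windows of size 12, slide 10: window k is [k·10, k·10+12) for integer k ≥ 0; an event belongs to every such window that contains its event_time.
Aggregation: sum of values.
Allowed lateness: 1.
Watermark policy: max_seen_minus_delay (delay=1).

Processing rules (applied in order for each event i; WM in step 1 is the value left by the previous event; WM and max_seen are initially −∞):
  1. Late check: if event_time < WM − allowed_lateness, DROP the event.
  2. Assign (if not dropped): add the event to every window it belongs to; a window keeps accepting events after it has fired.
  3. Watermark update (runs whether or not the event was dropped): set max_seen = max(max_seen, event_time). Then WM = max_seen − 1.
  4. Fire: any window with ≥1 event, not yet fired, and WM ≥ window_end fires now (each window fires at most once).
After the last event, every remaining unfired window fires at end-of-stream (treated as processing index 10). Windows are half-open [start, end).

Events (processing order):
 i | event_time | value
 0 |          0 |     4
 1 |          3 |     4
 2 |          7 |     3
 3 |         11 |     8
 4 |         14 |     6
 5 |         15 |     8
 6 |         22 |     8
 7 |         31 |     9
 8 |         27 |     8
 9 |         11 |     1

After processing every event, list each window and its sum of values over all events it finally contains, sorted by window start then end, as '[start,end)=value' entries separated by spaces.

i=0 t=0 v=4: → [0,12); WM=-1
i=1 t=3 v=4: → [0,12); WM=2
i=2 t=7 v=3: → [0,12); WM=6
i=3 t=11 v=8: → [10,22),[0,12); WM=10
i=4 t=14 v=6: → [10,22); WM=13; [0,12) fires=19
i=5 t=15 v=8: → [10,22); WM=14
i=6 t=22 v=8: → [20,32); WM=21
i=7 t=31 v=9: → [30,42),[20,32); WM=30; [10,22) fires=22
i=8 t=27 v=8: DROP (t<30-1); WM=30
i=9 t=11 v=1: DROP (t<30-1); WM=30

[0,12)=19 [10,22)=22 [20,32)=17 [30,42)=9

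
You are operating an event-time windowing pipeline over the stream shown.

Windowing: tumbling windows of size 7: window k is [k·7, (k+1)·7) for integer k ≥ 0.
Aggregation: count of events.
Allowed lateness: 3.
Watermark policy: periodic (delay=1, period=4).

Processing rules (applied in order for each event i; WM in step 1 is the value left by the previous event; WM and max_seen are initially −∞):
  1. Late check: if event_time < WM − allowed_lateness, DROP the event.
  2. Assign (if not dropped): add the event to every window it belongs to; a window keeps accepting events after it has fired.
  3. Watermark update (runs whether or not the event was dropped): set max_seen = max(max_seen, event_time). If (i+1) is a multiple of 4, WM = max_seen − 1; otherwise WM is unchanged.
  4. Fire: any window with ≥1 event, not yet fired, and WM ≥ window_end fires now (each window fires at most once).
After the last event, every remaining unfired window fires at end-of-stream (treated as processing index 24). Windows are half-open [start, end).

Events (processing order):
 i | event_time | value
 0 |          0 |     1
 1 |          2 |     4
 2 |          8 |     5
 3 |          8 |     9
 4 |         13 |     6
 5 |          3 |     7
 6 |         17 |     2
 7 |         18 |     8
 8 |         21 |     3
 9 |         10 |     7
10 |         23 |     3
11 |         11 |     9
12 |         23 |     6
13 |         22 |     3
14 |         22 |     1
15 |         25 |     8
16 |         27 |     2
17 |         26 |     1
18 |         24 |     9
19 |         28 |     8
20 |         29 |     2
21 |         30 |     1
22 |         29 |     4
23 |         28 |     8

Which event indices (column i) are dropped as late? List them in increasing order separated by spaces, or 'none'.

i=0 t=0 v=1: → [0,7); WM=−∞
i=1 t=2 v=4: → [0,7); WM=−∞
i=2 t=8 v=5: → [7,14); WM=−∞
i=3 t=8 v=9: → [7,14); WM=7; [0,7) fires=2
i=4 t=13 v=6: → [7,14); WM=7
i=5 t=3 v=7: DROP (t<7-3); WM=7
i=6 t=17 v=2: → [14,21); WM=7
i=7 t=18 v=8: → [14,21); WM=17; [7,14) fires=3
i=8 t=21 v=3: → [21,28); WM=17
i=9 t=10 v=7: DROP (t<17-3); WM=17
i=10 t=23 v=3: → [21,28); WM=17
i=11 t=11 v=9: DROP (t<17-3); WM=22; [14,21) fires=2
i=12 t=23 v=6: → [21,28); WM=22
i=13 t=22 v=3: → [21,28); WM=22
i=14 t=22 v=1: → [21,28); WM=22
i=15 t=25 v=8: → [21,28); WM=24
i=16 t=27 v=2: → [21,28); WM=24
i=17 t=26 v=1: → [21,28); WM=24
i=18 t=24 v=9: → [21,28); WM=24
i=19 t=28 v=8: → [28,35); WM=27
i=20 t=29 v=2: → [28,35); WM=27
i=21 t=30 v=1: → [28,35); WM=27
i=22 t=29 v=4: → [28,35); WM=27
i=23 t=28 v=8: → [28,35); WM=29; [21,28) fires=9

5 9 11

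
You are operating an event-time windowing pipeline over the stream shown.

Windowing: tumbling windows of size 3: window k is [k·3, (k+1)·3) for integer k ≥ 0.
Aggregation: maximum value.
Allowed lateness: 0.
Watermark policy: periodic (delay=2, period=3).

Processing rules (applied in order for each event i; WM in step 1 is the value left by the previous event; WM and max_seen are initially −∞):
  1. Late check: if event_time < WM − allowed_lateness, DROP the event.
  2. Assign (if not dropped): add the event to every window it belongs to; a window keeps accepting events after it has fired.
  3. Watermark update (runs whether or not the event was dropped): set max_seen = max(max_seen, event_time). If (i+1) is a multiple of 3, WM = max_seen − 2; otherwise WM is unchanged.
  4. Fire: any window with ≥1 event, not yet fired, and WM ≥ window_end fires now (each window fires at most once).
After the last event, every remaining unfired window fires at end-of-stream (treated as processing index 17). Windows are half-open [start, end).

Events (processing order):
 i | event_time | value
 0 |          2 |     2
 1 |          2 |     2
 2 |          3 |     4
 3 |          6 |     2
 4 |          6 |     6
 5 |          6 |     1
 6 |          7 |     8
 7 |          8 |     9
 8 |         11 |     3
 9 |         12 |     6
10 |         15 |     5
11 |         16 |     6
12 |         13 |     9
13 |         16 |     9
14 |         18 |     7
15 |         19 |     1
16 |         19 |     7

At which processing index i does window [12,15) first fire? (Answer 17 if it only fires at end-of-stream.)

14

i=0 t=2 v=2: → [0,3); WM=−∞
i=1 t=2 v=2: → [0,3); WM=−∞
i=2 t=3 v=4: → [3,6); WM=1
i=3 t=6 v=2: → [6,9); WM=1
i=4 t=6 v=6: → [6,9); WM=1
i=5 t=6 v=1: → [6,9); WM=4; [0,3) fires=2
i=6 t=7 v=8: → [6,9); WM=4
i=7 t=8 v=9: → [6,9); WM=4
i=8 t=11 v=3: → [9,12); WM=9; [3,6) fires=4 [6,9) fires=9
i=9 t=12 v=6: → [12,15); WM=9
i=10 t=15 v=5: → [15,18); WM=9
i=11 t=16 v=6: → [15,18); WM=14; [9,12) fires=3
i=12 t=13 v=9: DROP (t<14-0); WM=14
i=13 t=16 v=9: → [15,18); WM=14
i=14 t=18 v=7: → [18,21); WM=16; [12,15) fires=6
i=15 t=19 v=1: → [18,21); WM=16
i=16 t=19 v=7: → [18,21); WM=16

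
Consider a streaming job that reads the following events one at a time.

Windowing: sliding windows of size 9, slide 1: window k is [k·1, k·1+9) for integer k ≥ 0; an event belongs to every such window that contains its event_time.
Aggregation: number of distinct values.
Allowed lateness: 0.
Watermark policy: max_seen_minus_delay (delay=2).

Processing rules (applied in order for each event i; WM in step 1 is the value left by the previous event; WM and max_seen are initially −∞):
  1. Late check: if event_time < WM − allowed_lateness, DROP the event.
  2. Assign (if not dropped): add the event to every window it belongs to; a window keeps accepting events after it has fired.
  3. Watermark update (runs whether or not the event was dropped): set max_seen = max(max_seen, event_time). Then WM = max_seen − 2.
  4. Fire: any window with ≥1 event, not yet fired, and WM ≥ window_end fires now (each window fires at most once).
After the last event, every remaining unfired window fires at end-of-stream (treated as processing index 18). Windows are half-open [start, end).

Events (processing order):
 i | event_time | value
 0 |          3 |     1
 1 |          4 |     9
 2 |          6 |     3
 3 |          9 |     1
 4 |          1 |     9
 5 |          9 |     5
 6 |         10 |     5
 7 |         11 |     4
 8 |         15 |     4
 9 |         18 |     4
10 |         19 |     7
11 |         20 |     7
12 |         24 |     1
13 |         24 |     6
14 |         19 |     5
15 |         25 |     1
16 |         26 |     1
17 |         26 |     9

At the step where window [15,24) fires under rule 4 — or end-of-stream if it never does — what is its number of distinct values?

i=0 t=3 v=1: → [3,12),[2,11),[1,10),[0,9); WM=1
i=1 t=4 v=9: → [4,13),[3,12),[2,11),[1,10),[0,9); WM=2
i=2 t=6 v=3: → [6,15),[5,14),[4,13),[3,12),[2,11),[1,10),[0,9); WM=4
i=3 t=9 v=1: → [9,18),[8,17),[7,16),[6,15),[5,14),[4,13),[3,12),[2,11),[1,10); WM=7
i=4 t=1 v=9: DROP (t<7-0); WM=7
i=5 t=9 v=5: → [9,18),[8,17),[7,16),[6,15),[5,14),[4,13),[3,12),[2,11),[1,10); WM=7
i=6 t=10 v=5: → [10,19),[9,18),[8,17),[7,16),[6,15),[5,14),[4,13),[3,12),[2,11); WM=8
i=7 t=11 v=4: → [11,20),[10,19),[9,18),[8,17),[7,16),[6,15),[5,14),[4,13),[3,12); WM=9; [0,9) fires=3
i=8 t=15 v=4: → [15,24),[14,23),[13,22),[12,21),[11,20),[10,19),[9,18),[8,17),[7,16); WM=13; [1,10) fires=4 [2,11) fires=4 [3,12) fires=5 [4,13) fires=5
i=9 t=18 v=4: → [18,27),[17,26),[16,25),[15,24),[14,23),[13,22),[12,21),[11,20),[10,19); WM=16; [5,14) fires=4 [6,15) fires=4 [7,16) fires=3
i=10 t=19 v=7: → [19,28),[18,27),[17,26),[16,25),[15,24),[14,23),[13,22),[12,21),[11,20); WM=17; [8,17) fires=3
i=11 t=20 v=7: → [20,29),[19,28),[18,27),[17,26),[16,25),[15,24),[14,23),[13,22),[12,21); WM=18; [9,18) fires=3
i=12 t=24 v=1: → [24,33),[23,32),[22,31),[21,30),[20,29),[19,28),[18,27),[17,26),[16,25); WM=22; [10,19) fires=2 [11,20) fires=2 [12,21) fires=2 [13,22) fires=2
i=13 t=24 v=6: → [24,33),[23,32),[22,31),[21,30),[20,29),[19,28),[18,27),[17,26),[16,25); WM=22
i=14 t=19 v=5: DROP (t<22-0); WM=22
i=15 t=25 v=1: → [25,34),[24,33),[23,32),[22,31),[21,30),[20,29),[19,28),[18,27),[17,26); WM=23; [14,23) fires=2
i=16 t=26 v=1: → [26,35),[25,34),[24,33),[23,32),[22,31),[21,30),[20,29),[19,28),[18,27); WM=24; [15,24) fires=2
i=17 t=26 v=9: → [26,35),[25,34),[24,33),[23,32),[22,31),[21,30),[20,29),[19,28),[18,27); WM=24

2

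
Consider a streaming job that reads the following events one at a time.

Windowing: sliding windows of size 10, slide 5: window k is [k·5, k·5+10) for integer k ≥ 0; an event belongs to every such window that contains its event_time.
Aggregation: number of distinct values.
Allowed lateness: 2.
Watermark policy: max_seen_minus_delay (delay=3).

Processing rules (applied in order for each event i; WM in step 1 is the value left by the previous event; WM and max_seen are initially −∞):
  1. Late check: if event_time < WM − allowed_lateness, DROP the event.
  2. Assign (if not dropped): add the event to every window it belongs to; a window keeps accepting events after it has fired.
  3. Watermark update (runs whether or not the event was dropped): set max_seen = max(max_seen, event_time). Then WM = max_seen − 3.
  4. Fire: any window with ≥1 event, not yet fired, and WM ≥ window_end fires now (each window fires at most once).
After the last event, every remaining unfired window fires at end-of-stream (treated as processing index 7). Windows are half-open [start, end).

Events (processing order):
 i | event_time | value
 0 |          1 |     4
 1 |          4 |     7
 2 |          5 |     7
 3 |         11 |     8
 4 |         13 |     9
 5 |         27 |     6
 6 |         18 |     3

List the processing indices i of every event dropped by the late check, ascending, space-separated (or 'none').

6

i=0 t=1 v=4: → [0,10); WM=-2
i=1 t=4 v=7: → [0,10); WM=1
i=2 t=5 v=7: → [5,15),[0,10); WM=2
i=3 t=11 v=8: → [10,20),[5,15); WM=8
i=4 t=13 v=9: → [10,20),[5,15); WM=10; [0,10) fires=2
i=5 t=27 v=6: → [25,35),[20,30); WM=24; [5,15) fires=3 [10,20) fires=2
i=6 t=18 v=3: DROP (t<24-2); WM=24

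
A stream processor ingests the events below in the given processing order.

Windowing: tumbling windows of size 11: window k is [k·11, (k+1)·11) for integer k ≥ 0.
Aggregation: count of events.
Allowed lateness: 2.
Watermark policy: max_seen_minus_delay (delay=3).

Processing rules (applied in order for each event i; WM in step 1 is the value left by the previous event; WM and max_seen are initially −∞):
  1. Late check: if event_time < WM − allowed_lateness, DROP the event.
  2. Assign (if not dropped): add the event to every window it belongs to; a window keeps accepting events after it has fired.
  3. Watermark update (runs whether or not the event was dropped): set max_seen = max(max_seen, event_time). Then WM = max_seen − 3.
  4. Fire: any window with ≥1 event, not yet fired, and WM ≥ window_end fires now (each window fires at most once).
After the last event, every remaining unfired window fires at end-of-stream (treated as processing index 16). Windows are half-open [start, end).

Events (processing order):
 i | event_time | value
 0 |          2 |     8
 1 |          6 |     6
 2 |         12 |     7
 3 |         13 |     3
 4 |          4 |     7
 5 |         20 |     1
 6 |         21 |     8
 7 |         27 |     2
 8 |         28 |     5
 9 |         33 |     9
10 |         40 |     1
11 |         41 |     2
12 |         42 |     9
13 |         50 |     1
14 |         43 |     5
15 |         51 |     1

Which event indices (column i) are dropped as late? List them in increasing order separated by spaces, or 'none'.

i=0 t=2 v=8: → [0,11); WM=-1
i=1 t=6 v=6: → [0,11); WM=3
i=2 t=12 v=7: → [11,22); WM=9
i=3 t=13 v=3: → [11,22); WM=10
i=4 t=4 v=7: DROP (t<10-2); WM=10
i=5 t=20 v=1: → [11,22); WM=17; [0,11) fires=2
i=6 t=21 v=8: → [11,22); WM=18
i=7 t=27 v=2: → [22,33); WM=24; [11,22) fires=4
i=8 t=28 v=5: → [22,33); WM=25
i=9 t=33 v=9: → [33,44); WM=30
i=10 t=40 v=1: → [33,44); WM=37; [22,33) fires=2
i=11 t=41 v=2: → [33,44); WM=38
i=12 t=42 v=9: → [33,44); WM=39
i=13 t=50 v=1: → [44,55); WM=47; [33,44) fires=4
i=14 t=43 v=5: DROP (t<47-2); WM=47
i=15 t=51 v=1: → [44,55); WM=48

4 14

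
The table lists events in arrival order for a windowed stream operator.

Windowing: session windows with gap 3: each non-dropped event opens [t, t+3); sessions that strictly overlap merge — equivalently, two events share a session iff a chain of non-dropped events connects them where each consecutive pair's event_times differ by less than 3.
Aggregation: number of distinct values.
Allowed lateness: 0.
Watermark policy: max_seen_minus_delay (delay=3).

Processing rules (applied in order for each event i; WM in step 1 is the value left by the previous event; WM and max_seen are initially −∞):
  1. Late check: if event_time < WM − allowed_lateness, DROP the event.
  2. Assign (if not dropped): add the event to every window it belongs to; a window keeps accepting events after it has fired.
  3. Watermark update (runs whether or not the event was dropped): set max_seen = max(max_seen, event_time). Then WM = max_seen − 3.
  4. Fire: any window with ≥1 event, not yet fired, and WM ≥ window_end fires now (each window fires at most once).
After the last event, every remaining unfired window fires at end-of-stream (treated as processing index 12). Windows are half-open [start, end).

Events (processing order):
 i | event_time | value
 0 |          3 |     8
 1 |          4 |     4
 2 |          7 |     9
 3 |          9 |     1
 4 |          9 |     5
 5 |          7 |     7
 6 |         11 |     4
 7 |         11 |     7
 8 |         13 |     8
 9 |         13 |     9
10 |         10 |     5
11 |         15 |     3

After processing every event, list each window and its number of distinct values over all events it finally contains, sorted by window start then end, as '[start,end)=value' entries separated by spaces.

[3,7)=2 [7,18)=7

i=0 t=3 v=8: → [3,6); WM=0
i=1 t=4 v=4: → [3,7); WM=1
i=2 t=7 v=9: → [7,10); WM=4
i=3 t=9 v=1: → [7,12); WM=6
i=4 t=9 v=5: → [7,12); WM=6
i=5 t=7 v=7: → [7,12); WM=6
i=6 t=11 v=4: → [7,14); WM=8
i=7 t=11 v=7: → [7,14); WM=8
i=8 t=13 v=8: → [7,16); WM=10
i=9 t=13 v=9: → [7,16); WM=10
i=10 t=10 v=5: → [7,16); WM=10
i=11 t=15 v=3: → [7,18); WM=12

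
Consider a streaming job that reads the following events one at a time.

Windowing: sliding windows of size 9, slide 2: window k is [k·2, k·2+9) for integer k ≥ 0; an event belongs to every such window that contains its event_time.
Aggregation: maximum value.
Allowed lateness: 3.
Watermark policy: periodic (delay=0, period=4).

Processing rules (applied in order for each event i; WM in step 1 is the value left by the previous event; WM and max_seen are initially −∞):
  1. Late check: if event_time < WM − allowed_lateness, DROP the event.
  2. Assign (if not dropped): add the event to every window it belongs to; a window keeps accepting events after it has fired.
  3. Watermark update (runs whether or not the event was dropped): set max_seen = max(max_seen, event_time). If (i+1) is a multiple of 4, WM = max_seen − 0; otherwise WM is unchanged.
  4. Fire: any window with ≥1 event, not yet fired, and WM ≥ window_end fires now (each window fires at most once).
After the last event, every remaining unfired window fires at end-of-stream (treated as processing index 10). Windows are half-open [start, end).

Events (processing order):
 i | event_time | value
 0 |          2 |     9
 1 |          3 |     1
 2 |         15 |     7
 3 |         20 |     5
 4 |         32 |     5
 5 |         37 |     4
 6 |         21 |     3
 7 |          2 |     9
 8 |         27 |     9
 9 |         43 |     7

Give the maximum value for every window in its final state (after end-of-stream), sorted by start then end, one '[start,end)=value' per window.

i=0 t=2 v=9: → [2,11),[0,9); WM=−∞
i=1 t=3 v=1: → [2,11),[0,9); WM=−∞
i=2 t=15 v=7: → [14,23),[12,21),[10,19),[8,17); WM=−∞
i=3 t=20 v=5: → [20,29),[18,27),[16,25),[14,23),[12,21); WM=20; [0,9) fires=9 [2,11) fires=9 [8,17) fires=7 [10,19) fires=7
i=4 t=32 v=5: → [32,41),[30,39),[28,37),[26,35),[24,33); WM=20
i=5 t=37 v=4: → [36,45),[34,43),[32,41),[30,39); WM=20
i=6 t=21 v=3: → [20,29),[18,27),[16,25),[14,23); WM=20
i=7 t=2 v=9: DROP (t<20-3); WM=37; [12,21) fires=7 [14,23) fires=7 [16,25) fires=5 [18,27) fires=5 [20,29) fires=5 [24,33) fires=5 [26,35) fires=5 [28,37) fires=5
i=8 t=27 v=9: DROP (t<37-3); WM=37
i=9 t=43 v=7: → [42,51),[40,49),[38,47),[36,45); WM=37

[0,9)=9 [2,11)=9 [8,17)=7 [10,19)=7 [12,21)=7 [14,23)=7 [16,25)=5 [18,27)=5 [20,29)=5 [24,33)=5 [26,35)=5 [28,37)=5 [30,39)=5 [32,41)=5 [34,43)=4 [36,45)=7 [38,47)=7 [40,49)=7 [42,51)=7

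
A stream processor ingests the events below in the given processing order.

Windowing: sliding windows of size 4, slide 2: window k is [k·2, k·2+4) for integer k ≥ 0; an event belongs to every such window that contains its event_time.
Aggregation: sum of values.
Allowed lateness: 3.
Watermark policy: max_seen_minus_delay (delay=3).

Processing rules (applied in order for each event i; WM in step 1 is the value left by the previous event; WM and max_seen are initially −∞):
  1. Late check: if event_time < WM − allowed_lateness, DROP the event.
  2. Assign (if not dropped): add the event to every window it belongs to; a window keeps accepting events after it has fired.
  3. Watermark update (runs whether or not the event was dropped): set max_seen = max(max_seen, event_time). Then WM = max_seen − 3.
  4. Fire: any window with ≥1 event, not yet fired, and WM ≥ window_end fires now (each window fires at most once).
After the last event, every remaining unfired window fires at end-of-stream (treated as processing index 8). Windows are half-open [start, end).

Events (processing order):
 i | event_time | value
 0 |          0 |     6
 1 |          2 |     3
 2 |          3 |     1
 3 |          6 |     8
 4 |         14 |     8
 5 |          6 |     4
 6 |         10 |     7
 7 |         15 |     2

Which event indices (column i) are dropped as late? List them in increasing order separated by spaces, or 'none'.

i=0 t=0 v=6: → [0,4); WM=-3
i=1 t=2 v=3: → [2,6),[0,4); WM=-1
i=2 t=3 v=1: → [2,6),[0,4); WM=0
i=3 t=6 v=8: → [6,10),[4,8); WM=3
i=4 t=14 v=8: → [14,18),[12,16); WM=11; [0,4) fires=10 [2,6) fires=4 [4,8) fires=8 [6,10) fires=8
i=5 t=6 v=4: DROP (t<11-3); WM=11
i=6 t=10 v=7: → [10,14),[8,12); WM=11
i=7 t=15 v=2: → [14,18),[12,16); WM=12; [8,12) fires=7

5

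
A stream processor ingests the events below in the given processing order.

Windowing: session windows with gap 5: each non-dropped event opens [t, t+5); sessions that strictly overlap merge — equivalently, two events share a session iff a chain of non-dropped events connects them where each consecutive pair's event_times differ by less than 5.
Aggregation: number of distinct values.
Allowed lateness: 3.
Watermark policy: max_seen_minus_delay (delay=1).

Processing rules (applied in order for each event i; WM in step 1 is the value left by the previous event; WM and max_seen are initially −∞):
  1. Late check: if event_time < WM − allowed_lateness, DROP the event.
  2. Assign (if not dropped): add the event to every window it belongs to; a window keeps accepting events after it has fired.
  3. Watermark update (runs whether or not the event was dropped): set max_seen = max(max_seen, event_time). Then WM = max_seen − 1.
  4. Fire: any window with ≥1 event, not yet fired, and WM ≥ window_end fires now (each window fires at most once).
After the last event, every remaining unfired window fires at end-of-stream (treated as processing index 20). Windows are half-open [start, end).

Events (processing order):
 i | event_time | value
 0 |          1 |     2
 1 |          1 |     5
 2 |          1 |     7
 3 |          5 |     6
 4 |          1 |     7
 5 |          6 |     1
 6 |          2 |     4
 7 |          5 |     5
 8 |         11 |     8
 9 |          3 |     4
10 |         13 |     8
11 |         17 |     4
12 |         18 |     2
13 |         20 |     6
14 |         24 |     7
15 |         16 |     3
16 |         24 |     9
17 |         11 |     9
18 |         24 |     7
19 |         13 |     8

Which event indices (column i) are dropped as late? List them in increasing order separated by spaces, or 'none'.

i=0 t=1 v=2: → [1,6); WM=0
i=1 t=1 v=5: → [1,6); WM=0
i=2 t=1 v=7: → [1,6); WM=0
i=3 t=5 v=6: → [1,10); WM=4
i=4 t=1 v=7: → [1,10); WM=4
i=5 t=6 v=1: → [1,11); WM=5
i=6 t=2 v=4: → [1,11); WM=5
i=7 t=5 v=5: → [1,11); WM=5
i=8 t=11 v=8: → [11,16); WM=10
i=9 t=3 v=4: DROP (t<10-3); WM=10
i=10 t=13 v=8: → [11,18); WM=12
i=11 t=17 v=4: → [11,22); WM=16
i=12 t=18 v=2: → [11,23); WM=17
i=13 t=20 v=6: → [11,25); WM=19
i=14 t=24 v=7: → [11,29); WM=23
i=15 t=16 v=3: DROP (t<23-3); WM=23
i=16 t=24 v=9: → [11,29); WM=23
i=17 t=11 v=9: DROP (t<23-3); WM=23
i=18 t=24 v=7: → [11,29); WM=23
i=19 t=13 v=8: DROP (t<23-3); WM=23

9 15 17 19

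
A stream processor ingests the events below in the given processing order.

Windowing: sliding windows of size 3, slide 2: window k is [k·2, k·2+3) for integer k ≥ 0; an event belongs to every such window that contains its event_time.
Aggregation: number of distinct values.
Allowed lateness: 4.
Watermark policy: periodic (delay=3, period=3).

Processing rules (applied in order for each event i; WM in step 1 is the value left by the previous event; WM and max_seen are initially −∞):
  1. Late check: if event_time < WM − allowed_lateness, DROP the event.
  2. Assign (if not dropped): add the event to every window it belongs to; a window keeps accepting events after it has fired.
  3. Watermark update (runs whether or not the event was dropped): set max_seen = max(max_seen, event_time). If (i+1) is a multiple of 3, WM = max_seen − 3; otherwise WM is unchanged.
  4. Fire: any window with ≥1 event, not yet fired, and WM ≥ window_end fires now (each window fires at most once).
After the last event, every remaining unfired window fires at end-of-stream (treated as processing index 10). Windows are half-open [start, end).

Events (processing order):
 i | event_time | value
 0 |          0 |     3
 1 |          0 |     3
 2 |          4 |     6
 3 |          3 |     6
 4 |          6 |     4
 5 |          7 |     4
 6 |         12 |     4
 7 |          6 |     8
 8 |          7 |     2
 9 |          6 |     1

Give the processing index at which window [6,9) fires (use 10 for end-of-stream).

i=0 t=0 v=3: → [0,3); WM=−∞
i=1 t=0 v=3: → [0,3); WM=−∞
i=2 t=4 v=6: → [4,7),[2,5); WM=1
i=3 t=3 v=6: → [2,5); WM=1
i=4 t=6 v=4: → [6,9),[4,7); WM=1
i=5 t=7 v=4: → [6,9); WM=4; [0,3) fires=1
i=6 t=12 v=4: → [12,15),[10,13); WM=4
i=7 t=6 v=8: → [6,9),[4,7); WM=4
i=8 t=7 v=2: → [6,9); WM=9; [2,5) fires=1 [4,7) fires=3 [6,9) fires=3
i=9 t=6 v=1: → [6,9),[4,7); WM=9

8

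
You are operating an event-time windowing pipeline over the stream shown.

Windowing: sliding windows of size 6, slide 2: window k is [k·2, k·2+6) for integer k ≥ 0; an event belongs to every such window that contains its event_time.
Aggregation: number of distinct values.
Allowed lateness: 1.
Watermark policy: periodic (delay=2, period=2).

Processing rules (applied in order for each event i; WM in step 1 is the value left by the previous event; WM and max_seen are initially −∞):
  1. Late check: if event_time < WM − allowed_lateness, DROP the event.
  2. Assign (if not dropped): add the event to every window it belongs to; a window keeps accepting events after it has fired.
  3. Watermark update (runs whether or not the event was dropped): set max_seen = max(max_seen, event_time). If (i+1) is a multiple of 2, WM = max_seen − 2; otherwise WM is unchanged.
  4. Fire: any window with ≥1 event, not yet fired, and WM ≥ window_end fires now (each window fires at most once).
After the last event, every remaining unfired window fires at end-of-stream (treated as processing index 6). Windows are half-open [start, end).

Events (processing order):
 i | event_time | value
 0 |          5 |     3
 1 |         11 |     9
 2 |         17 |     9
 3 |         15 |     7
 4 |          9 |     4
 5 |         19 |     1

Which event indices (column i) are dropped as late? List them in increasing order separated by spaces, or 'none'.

4

i=0 t=5 v=3: → [4,10),[2,8),[0,6); WM=−∞
i=1 t=11 v=9: → [10,16),[8,14),[6,12); WM=9; [0,6) fires=1 [2,8) fires=1
i=2 t=17 v=9: → [16,22),[14,20),[12,18); WM=9
i=3 t=15 v=7: → [14,20),[12,18),[10,16); WM=15; [4,10) fires=1 [6,12) fires=1 [8,14) fires=1
i=4 t=9 v=4: DROP (t<15-1); WM=15
i=5 t=19 v=1: → [18,24),[16,22),[14,20); WM=17; [10,16) fires=2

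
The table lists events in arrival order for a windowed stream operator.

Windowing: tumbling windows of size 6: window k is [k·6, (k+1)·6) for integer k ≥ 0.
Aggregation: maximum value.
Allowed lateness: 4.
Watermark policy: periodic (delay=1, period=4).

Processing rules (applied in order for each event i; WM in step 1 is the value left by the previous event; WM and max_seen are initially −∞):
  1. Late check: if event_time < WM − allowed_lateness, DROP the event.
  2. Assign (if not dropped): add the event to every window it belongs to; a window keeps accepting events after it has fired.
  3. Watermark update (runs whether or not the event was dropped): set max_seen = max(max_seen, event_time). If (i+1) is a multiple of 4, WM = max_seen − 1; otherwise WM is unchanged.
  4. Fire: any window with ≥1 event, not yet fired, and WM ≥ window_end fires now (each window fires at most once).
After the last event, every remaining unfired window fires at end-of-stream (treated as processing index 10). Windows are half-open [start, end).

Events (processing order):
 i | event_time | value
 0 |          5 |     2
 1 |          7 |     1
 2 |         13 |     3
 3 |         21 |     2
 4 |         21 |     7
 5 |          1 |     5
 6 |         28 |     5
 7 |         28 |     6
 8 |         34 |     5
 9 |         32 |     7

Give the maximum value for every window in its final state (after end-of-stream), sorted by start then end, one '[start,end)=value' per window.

i=0 t=5 v=2: → [0,6); WM=−∞
i=1 t=7 v=1: → [6,12); WM=−∞
i=2 t=13 v=3: → [12,18); WM=−∞
i=3 t=21 v=2: → [18,24); WM=20; [0,6) fires=2 [6,12) fires=1 [12,18) fires=3
i=4 t=21 v=7: → [18,24); WM=20
i=5 t=1 v=5: DROP (t<20-4); WM=20
i=6 t=28 v=5: → [24,30); WM=20
i=7 t=28 v=6: → [24,30); WM=27; [18,24) fires=7
i=8 t=34 v=5: → [30,36); WM=27
i=9 t=32 v=7: → [30,36); WM=27

[0,6)=2 [6,12)=1 [12,18)=3 [18,24)=7 [24,30)=6 [30,36)=7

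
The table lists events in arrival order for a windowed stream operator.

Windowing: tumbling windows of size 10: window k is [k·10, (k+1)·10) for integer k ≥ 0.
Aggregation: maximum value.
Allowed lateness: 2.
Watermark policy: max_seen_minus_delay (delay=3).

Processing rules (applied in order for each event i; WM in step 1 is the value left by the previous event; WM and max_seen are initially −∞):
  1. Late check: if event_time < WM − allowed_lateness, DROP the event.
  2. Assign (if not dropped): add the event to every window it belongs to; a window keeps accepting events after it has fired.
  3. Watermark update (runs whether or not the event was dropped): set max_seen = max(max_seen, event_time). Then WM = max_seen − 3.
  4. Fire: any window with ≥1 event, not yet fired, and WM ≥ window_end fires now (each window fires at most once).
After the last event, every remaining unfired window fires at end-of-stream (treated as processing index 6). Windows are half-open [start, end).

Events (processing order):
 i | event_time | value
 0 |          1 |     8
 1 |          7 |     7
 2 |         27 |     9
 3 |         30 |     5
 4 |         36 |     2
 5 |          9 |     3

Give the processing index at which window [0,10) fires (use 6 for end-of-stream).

2

i=0 t=1 v=8: → [0,10); WM=-2
i=1 t=7 v=7: → [0,10); WM=4
i=2 t=27 v=9: → [20,30); WM=24; [0,10) fires=8
i=3 t=30 v=5: → [30,40); WM=27
i=4 t=36 v=2: → [30,40); WM=33; [20,30) fires=9
i=5 t=9 v=3: DROP (t<33-2); WM=33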